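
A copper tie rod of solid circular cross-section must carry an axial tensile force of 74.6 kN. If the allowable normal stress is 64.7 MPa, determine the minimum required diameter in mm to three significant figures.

Required area A ≥ P/σ_allow = 74600/64.7 = 1153 mm².
For a solid circular section, d ≥ √(4A/π) = 38.32 mm.

38.3 mm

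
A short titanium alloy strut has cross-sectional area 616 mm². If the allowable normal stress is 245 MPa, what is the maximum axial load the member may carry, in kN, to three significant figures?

151 kN

P_max = σ_allow · A = 245 · 616 = 150900 N = 150.9 kN.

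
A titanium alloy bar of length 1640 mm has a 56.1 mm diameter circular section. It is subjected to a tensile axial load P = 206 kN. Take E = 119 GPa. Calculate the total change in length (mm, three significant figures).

1.15 mm

A = 2472 mm².
δ_mech = NL/(AE) = 206000·1640/(2472·119000) = 1.149 mm.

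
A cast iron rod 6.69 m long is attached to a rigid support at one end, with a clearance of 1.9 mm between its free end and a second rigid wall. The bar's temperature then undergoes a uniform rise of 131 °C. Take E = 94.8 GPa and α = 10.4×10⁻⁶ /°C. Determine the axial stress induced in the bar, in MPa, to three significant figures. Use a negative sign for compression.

-102 MPa

Free thermal expansion αLΔT = 10.4e-6 · 6690 · 131 = 9.114 mm.
The walls engage after the gap closes; constrained expansion = 9.114 − 1.9 = 7.214 mm.
The walls impose strain ε = −(7.214)/6690 = -1.0784e-03; σ = Eε = 94800 · -1.0784e-03 = -102.2 MPa.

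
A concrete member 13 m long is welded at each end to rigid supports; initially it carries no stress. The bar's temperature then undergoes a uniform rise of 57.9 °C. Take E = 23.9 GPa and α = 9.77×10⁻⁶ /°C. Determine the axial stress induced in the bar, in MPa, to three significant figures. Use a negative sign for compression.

Free thermal expansion αLΔT = 9.77e-6 · 13000 · 57.9 = 7.354 mm.
The walls impose strain ε = −(7.354)/13000 = -5.6568e-04; σ = Eε = 23900 · -5.6568e-04 = -13.52 MPa.

-13.5 MPa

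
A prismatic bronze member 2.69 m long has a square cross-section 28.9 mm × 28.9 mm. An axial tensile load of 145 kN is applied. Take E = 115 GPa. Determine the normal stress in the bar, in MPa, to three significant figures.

174 MPa

A = 835.2 mm².
σ = N/A = 145000/835.2 = 173.6 MPa.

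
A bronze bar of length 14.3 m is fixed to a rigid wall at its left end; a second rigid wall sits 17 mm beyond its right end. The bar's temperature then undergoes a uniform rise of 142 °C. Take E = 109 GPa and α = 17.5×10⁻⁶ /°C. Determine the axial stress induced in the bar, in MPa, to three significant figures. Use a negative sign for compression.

-141 MPa

Free thermal expansion αLΔT = 17.5e-6 · 14300 · 142 = 35.54 mm.
The walls engage after the gap closes; constrained expansion = 35.54 − 17 = 18.54 mm.
The walls impose strain ε = −(18.54)/14300 = -1.2962e-03; σ = Eε = 109000 · -1.2962e-03 = -141.3 MPa.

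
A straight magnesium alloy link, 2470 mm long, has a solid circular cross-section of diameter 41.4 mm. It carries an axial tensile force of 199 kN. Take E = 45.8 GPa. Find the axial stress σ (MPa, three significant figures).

148 MPa

A = 1346 mm².
σ = N/A = 199000/1346 = 147.8 MPa.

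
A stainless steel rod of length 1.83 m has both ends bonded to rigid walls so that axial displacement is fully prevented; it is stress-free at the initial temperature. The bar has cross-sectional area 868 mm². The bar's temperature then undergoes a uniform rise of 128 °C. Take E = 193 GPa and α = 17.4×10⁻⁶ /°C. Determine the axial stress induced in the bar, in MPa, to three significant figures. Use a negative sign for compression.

Free thermal expansion αLΔT = 17.4e-6 · 1830 · 128 = 4.076 mm.
The walls impose strain ε = −(4.076)/1830 = -2.2272e-03; σ = Eε = 193000 · -2.2272e-03 = -429.8 MPa.

-430 MPa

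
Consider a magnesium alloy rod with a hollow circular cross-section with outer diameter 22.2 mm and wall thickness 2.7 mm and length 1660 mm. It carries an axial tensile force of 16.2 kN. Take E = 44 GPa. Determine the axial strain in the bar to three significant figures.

0.00223

A = 165.4 mm².
σ = N/A = 97.94 MPa; ε = σ/E = 97.94/44000 = 2.226e-03.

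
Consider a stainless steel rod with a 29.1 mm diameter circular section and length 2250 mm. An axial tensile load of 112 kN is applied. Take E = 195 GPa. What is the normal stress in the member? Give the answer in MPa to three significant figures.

168 MPa

A = 665.1 mm².
σ = N/A = 112000/665.1 = 168.4 MPa.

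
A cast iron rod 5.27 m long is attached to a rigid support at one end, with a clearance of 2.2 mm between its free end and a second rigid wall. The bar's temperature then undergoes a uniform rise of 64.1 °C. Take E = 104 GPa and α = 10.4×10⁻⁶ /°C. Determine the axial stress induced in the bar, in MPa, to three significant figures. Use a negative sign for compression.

-25.9 MPa

Free thermal expansion αLΔT = 10.4e-6 · 5270 · 64.1 = 3.513 mm.
The walls engage after the gap closes; constrained expansion = 3.513 − 2.2 = 1.313 mm.
The walls impose strain ε = −(1.313)/5270 = -2.4918e-04; σ = Eε = 104000 · -2.4918e-04 = -25.92 MPa.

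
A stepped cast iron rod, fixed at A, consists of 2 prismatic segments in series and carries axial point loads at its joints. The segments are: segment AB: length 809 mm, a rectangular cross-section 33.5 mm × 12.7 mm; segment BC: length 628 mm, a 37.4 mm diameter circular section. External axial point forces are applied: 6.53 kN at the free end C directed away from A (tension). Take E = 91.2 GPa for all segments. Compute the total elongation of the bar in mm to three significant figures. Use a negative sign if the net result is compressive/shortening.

0.177 mm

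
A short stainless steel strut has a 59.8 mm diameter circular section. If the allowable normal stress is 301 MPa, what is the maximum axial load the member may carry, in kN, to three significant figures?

845 kN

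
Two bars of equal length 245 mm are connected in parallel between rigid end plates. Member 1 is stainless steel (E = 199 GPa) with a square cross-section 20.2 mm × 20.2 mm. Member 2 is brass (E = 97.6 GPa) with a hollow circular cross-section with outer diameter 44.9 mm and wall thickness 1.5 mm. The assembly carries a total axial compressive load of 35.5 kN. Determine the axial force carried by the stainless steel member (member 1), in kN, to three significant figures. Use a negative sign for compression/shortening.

-28.5 kN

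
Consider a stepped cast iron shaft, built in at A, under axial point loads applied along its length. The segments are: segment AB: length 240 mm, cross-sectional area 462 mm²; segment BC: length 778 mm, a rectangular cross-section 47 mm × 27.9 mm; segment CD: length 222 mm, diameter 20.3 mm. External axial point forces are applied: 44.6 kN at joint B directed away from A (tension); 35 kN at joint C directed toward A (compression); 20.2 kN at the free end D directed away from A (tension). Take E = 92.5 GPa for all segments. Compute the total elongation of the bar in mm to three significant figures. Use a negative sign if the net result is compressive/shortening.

0.222 mm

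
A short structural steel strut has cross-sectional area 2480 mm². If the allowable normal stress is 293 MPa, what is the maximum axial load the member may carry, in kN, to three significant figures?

P_max = σ_allow · A = 293 · 2480 = 726600 N = 726.6 kN.

727 kN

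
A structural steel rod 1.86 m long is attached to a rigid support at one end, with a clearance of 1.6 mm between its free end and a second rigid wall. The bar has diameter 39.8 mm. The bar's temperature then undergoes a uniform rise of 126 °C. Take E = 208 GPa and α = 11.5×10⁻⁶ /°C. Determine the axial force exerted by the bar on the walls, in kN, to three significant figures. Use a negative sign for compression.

Free thermal expansion αLΔT = 11.5e-6 · 1860 · 126 = 2.695 mm.
The walls engage after the gap closes; constrained expansion = 2.695 − 1.6 = 1.095 mm.
The walls impose strain ε = −(1.095)/1860 = -5.8878e-04; σ = Eε = 208000 · -5.8878e-04 = -122.5 MPa.
Wall reaction R = σ·A = -122.5·1244 = -152400 N = -152.4 kN.

-152 kN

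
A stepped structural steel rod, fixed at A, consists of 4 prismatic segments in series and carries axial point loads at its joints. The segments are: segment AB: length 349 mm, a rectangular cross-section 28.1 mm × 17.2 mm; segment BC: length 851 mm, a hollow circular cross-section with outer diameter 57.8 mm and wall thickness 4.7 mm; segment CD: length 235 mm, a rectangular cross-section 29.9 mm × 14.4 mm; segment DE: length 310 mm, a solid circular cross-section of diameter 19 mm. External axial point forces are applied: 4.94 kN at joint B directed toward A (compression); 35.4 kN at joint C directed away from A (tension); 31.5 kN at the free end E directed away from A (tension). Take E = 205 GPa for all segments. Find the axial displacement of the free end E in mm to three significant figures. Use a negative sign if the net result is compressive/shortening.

Internal axial forces (sectioning from the free end, tension +): N_DE = 31.5 kN, N_CD = 31.5 kN, N_BC = 66.9 kN, N_AB = 61.96 kN.
A_AB = 483.3 mm².
A_BC = 784 mm².
A_CD = 430.6 mm².
A_DE = 283.5 mm².
δ_AB = 61960·349/(483.3·205000) = 0.2182 mm
δ_BC = 66900·851/(784·205000) = 0.3542 mm
δ_CD = 31500·235/(430.6·205000) = 0.08387 mm
δ_DE = 31500·310/(283.5·205000) = 0.168 mm
δ = Σδ_i = 0.8243 mm.

0.824 mm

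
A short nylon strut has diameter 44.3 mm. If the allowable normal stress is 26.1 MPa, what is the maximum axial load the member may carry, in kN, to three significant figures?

40.2 kN

A = 1541 mm².
P_max = σ_allow · A = 26.1 · 1541 = 40230 N = 40.23 kN.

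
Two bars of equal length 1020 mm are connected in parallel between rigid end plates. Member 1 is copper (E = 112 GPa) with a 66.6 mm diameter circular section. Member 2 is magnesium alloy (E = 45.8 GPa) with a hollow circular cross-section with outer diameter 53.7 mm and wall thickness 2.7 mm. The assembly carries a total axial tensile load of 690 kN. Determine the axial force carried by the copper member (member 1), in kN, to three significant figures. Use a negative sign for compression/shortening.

657 kN

A_1 = 3484 mm².
A_2 = 432.6 mm².
Equal strain + equilibrium ⇒ each member carries load in proportion to AE: A₁E₁ = 390200000 N, A₂E₂ = 19810000 N, ΣAE = 410000000 N.
F₁ = P·A₁E₁/ΣAE = 690000·390200000/410000000 = 656700 N.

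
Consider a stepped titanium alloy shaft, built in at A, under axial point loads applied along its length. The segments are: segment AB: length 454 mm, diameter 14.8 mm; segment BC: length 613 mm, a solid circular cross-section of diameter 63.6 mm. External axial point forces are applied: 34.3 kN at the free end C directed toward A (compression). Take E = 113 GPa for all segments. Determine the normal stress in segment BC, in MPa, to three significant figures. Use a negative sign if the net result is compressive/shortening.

-10.8 MPa

Internal axial forces (sectioning from the free end, tension +): N_BC = -34.3 kN, N_AB = -34.3 kN.
A_BC = 3177 mm².
σ_BC = N_BC/A_BC = -34300/3177 = -10.8 MPa.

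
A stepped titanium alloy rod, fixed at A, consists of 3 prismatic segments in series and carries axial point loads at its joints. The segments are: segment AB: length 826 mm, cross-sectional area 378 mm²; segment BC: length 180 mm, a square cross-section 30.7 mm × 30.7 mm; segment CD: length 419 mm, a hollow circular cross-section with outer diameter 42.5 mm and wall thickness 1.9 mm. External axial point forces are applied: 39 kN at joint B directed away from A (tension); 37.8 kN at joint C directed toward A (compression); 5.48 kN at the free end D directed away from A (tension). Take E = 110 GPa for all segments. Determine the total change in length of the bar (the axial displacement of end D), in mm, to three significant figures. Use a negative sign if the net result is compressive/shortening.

Internal axial forces (sectioning from the free end, tension +): N_CD = 5.48 kN, N_BC = -32.32 kN, N_AB = 6.68 kN.
A_BC = 942.5 mm².
A_CD = 242.3 mm².
δ_AB = 6680·826/(378·110000) = 0.1327 mm
δ_BC = -32320·180/(942.5·110000) = -0.05611 mm
δ_CD = 5480·419/(242.3·110000) = 0.08613 mm
δ = Σδ_i = 0.1627 mm.

0.163 mm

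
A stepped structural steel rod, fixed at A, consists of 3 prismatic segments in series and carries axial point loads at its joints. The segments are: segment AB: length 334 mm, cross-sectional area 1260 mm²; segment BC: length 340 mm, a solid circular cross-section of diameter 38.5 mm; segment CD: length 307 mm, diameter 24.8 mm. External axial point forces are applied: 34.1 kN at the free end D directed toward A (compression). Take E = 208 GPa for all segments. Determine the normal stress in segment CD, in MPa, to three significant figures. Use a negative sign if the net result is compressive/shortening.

-70.6 MPa

Internal axial forces (sectioning from the free end, tension +): N_CD = -34.1 kN, N_BC = -34.1 kN, N_AB = -34.1 kN.
A_CD = 483.1 mm².
σ_CD = N_CD/A_CD = -34100/483.1 = -70.59 MPa.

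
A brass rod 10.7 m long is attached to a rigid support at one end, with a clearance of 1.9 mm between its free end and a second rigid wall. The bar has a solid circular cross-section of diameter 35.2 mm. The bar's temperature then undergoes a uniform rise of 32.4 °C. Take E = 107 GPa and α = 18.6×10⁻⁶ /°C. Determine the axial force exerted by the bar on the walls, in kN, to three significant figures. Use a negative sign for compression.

Free thermal expansion αLΔT = 18.6e-6 · 10700 · 32.4 = 6.448 mm.
The walls engage after the gap closes; constrained expansion = 6.448 − 1.9 = 4.548 mm.
The walls impose strain ε = −(4.548)/10700 = -4.2507e-04; σ = Eε = 107000 · -4.2507e-04 = -45.48 MPa.
Wall reaction R = σ·A = -45.48·973.1 = -44260 N = -44.26 kN.

-44.3 kN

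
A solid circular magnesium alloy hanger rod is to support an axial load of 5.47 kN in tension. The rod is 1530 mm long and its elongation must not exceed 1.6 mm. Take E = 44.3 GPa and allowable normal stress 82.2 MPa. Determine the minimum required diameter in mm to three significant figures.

Required area A ≥ P/σ_allow = 5470/82.2 = 66.55 mm².
For a solid circular section, d ≥ √(4A/π) = 9.205 mm.
Elongation limit: A ≥ PL/(Eδ_allow) = 5470·1530/(44300·1.6) = 118.1 mm² ⇒ d ≥ 12.26 mm.
The elongation limit governs.

12.3 mm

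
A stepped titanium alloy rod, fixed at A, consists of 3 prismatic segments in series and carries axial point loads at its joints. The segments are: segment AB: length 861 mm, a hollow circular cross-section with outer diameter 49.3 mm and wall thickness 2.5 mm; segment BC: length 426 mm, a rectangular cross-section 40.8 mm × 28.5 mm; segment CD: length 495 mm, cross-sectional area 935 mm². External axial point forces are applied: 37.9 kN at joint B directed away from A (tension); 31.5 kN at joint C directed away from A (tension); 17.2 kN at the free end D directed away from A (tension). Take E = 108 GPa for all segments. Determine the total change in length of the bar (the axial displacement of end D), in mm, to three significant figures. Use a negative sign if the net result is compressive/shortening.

2.13 mm

Internal axial forces (sectioning from the free end, tension +): N_CD = 17.2 kN, N_BC = 48.7 kN, N_AB = 86.6 kN.
A_AB = 367.6 mm².
A_BC = 1163 mm².
δ_AB = 86600·861/(367.6·108000) = 1.878 mm
δ_BC = 48700·426/(1163·108000) = 0.1652 mm
δ_CD = 17200·495/(935·108000) = 0.08431 mm
δ = Σδ_i = 2.128 mm.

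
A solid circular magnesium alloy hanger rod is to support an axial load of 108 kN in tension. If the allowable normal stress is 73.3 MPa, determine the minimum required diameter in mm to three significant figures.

Required area A ≥ P/σ_allow = 108000/73.3 = 1473 mm².
For a solid circular section, d ≥ √(4A/π) = 43.31 mm.

43.3 mm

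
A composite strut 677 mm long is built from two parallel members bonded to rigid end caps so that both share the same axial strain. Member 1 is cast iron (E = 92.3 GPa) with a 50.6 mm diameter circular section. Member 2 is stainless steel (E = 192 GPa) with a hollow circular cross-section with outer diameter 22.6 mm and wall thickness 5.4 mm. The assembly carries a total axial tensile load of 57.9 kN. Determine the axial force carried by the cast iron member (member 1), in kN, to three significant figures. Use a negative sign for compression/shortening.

44.5 kN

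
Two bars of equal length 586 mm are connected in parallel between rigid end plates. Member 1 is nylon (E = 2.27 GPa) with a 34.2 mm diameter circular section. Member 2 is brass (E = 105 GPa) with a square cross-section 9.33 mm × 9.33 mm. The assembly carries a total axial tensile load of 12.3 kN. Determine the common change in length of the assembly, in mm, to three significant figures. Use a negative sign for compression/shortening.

0.642 mm

A_1 = 918.6 mm².
A_2 = 87.05 mm².
Equal strain + equilibrium ⇒ each member carries load in proportion to AE: A₁E₁ = 2085000 N, A₂E₂ = 9140000 N, ΣAE = 11230000 N.
δ = PL/ΣAE = 12300·586/11230000 = 0.6421 mm.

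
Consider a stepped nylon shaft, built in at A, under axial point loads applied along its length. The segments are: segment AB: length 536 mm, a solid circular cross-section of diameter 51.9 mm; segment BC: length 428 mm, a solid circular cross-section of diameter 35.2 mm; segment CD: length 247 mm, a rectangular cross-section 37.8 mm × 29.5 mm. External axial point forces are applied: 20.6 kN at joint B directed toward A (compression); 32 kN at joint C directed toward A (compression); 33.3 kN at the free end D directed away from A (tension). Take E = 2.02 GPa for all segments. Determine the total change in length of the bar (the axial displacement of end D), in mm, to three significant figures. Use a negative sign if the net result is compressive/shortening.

Internal axial forces (sectioning from the free end, tension +): N_CD = 33.3 kN, N_BC = 1.3 kN, N_AB = -19.3 kN.
A_AB = 2116 mm².
A_BC = 973.1 mm².
A_CD = 1115 mm².
δ_AB = -19300·536/(2116·2020) = -2.421 mm
δ_BC = 1300·428/(973.1·2020) = 0.283 mm
δ_CD = 33300·247/(1115·2020) = 3.652 mm
δ = Σδ_i = 1.514 mm.

1.51 mm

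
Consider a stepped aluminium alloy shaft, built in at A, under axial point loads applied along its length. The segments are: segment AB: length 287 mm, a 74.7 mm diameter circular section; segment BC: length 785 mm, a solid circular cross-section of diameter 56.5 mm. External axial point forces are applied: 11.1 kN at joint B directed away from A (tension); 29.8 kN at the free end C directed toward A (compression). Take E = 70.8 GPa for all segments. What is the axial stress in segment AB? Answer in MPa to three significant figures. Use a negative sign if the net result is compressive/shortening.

Internal axial forces (sectioning from the free end, tension +): N_BC = -29.8 kN, N_AB = -18.7 kN.
A_AB = 4383 mm².
σ_AB = N_AB/A_AB = -18700/4383 = -4.267 MPa.

-4.27 MPa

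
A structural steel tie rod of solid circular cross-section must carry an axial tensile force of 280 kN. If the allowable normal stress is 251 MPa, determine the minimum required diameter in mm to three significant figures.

37.7 mm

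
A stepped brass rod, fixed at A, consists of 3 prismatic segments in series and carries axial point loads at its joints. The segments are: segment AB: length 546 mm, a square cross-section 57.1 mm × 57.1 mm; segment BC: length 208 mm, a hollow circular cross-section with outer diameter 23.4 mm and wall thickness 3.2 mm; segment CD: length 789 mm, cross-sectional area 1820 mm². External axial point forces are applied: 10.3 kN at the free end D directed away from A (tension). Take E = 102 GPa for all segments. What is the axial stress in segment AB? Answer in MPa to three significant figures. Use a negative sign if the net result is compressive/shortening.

3.16 MPa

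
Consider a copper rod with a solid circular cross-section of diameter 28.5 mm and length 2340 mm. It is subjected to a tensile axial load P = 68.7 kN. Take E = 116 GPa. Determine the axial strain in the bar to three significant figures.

A = 637.9 mm².
σ = N/A = 107.7 MPa; ε = σ/E = 107.7/116000 = 9.284e-04.

9.28e-04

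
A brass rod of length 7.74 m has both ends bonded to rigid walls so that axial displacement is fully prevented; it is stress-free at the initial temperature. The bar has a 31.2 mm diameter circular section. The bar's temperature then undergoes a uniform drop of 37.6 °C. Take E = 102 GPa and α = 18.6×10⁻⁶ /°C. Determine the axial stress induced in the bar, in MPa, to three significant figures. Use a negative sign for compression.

71.3 MPa

Free thermal expansion αLΔT = 18.6e-6 · 7740 · -37.6 = -5.413 mm.
The walls impose strain ε = −(-5.413)/7740 = 6.9936e-04; σ = Eε = 102000 · 6.9936e-04 = 71.33 MPa.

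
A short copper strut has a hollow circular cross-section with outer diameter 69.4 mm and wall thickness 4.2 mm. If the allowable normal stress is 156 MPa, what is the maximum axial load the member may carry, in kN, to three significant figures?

134 kN

A = 860.3 mm².
P_max = σ_allow · A = 156 · 860.3 = 134200 N = 134.2 kN.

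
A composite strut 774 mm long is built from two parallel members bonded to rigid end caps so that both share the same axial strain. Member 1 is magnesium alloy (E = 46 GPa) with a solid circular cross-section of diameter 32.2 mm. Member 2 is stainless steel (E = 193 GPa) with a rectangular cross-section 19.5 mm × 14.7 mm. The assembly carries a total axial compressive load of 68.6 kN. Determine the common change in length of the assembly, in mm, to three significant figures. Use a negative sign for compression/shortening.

-0.572 mm

A_1 = 814.3 mm².
A_2 = 286.6 mm².
Equal strain + equilibrium ⇒ each member carries load in proportion to AE: A₁E₁ = 37460000 N, A₂E₂ = 55320000 N, ΣAE = 92780000 N.
δ = PL/ΣAE = -68600·774/92780000 = -0.5723 mm.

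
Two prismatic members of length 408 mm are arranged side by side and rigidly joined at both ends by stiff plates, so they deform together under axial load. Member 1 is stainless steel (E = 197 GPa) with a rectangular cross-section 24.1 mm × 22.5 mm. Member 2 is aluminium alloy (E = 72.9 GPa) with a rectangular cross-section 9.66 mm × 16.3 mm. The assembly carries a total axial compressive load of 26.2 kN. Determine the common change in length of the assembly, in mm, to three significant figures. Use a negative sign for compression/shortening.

-0.0904 mm

A_1 = 542.2 mm².
A_2 = 157.5 mm².
Equal strain + equilibrium ⇒ each member carries load in proportion to AE: A₁E₁ = 106800000 N, A₂E₂ = 11480000 N, ΣAE = 118300000 N.
δ = PL/ΣAE = -26200·408/118300000 = -0.09036 mm.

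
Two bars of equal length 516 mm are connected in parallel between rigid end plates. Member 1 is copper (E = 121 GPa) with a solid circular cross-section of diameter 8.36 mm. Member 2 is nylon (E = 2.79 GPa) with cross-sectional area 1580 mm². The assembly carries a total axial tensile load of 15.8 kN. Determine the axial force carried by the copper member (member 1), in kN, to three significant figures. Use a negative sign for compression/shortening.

9.50 kN

A_1 = 54.89 mm².
Equal strain + equilibrium ⇒ each member carries load in proportion to AE: A₁E₁ = 6642000 N, A₂E₂ = 4408000 N, ΣAE = 11050000 N.
F₁ = P·A₁E₁/ΣAE = 15800·6642000/11050000 = 9497 N.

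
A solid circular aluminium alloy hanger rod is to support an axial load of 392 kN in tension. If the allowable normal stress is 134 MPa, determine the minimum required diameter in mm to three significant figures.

Required area A ≥ P/σ_allow = 392000/134 = 2925 mm².
For a solid circular section, d ≥ √(4A/π) = 61.03 mm.

61.0 mm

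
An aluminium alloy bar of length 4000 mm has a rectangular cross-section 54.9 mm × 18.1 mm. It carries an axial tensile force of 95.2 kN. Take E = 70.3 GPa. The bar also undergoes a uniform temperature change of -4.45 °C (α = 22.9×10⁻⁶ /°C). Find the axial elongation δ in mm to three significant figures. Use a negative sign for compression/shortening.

A = 993.7 mm².
δ_mech = NL/(AE) = 95200·4000/(993.7·70300) = 5.451 mm.
δ_thermal = αLΔT = 22.9e-6·4000·-4.45 = -0.4076 mm.
δ = δ_mech + δ_thermal = 5.044 mm.

5.04 mm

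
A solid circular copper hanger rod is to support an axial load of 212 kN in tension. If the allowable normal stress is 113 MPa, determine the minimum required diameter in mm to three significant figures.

48.9 mm

Required area A ≥ P/σ_allow = 212000/113 = 1876 mm².
For a solid circular section, d ≥ √(4A/π) = 48.87 mm.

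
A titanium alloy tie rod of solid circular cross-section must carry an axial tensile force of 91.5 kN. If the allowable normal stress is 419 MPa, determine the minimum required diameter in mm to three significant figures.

16.7 mm

Required area A ≥ P/σ_allow = 91500/419 = 218.4 mm².
For a solid circular section, d ≥ √(4A/π) = 16.67 mm.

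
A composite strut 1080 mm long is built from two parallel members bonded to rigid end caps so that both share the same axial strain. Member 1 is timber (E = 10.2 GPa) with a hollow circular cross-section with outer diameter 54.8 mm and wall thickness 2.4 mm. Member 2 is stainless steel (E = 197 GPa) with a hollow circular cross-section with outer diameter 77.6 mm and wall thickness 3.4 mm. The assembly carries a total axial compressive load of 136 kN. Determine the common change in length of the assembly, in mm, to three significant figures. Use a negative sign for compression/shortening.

-0.917 mm

A_1 = 395.1 mm².
A_2 = 792.6 mm².
Equal strain + equilibrium ⇒ each member carries load in proportion to AE: A₁E₁ = 4030000 N, A₂E₂ = 156100000 N, ΣAE = 160200000 N.
δ = PL/ΣAE = -136000·1080/160200000 = -0.9171 mm.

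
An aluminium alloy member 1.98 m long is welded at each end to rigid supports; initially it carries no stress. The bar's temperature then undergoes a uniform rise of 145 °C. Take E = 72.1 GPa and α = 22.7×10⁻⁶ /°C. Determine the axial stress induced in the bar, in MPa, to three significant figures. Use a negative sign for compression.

Free thermal expansion αLΔT = 22.7e-6 · 1980 · 145 = 6.517 mm.
The walls impose strain ε = −(6.517)/1980 = -3.2915e-03; σ = Eε = 72100 · -3.2915e-03 = -237.3 MPa.

-237 MPa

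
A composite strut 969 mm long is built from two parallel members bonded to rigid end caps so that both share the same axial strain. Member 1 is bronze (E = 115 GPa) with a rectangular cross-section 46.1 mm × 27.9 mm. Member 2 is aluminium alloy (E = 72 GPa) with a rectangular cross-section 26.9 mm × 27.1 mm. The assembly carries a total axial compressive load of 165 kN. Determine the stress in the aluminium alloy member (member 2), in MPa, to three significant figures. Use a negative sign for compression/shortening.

-59.3 MPa

A_1 = 1286 mm².
A_2 = 729 mm².
Equal strain + equilibrium ⇒ each member carries load in proportion to AE: A₁E₁ = 147900000 N, A₂E₂ = 52490000 N, ΣAE = 200400000 N.
σ₂ = P·E₂/ΣAE = -165000·72000/200400000 = -59.28 MPa.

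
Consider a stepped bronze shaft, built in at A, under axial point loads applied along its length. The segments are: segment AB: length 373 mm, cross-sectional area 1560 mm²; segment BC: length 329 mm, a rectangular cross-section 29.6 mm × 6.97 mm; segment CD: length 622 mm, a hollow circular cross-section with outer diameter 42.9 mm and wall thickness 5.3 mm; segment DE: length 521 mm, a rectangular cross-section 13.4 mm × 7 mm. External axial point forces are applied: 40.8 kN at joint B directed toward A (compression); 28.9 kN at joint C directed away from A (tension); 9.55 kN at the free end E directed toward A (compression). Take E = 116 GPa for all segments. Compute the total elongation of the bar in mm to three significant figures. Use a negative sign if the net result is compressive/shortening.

-0.317 mm

Internal axial forces (sectioning from the free end, tension +): N_DE = -9.55 kN, N_CD = -9.55 kN, N_BC = 19.35 kN, N_AB = -21.45 kN.
A_BC = 206.3 mm².
A_CD = 626.1 mm².
A_DE = 93.8 mm².
δ_AB = -21450·373/(1560·116000) = -0.04421 mm
δ_BC = 19350·329/(206.3·116000) = 0.266 mm
δ_CD = -9550·622/(626.1·116000) = -0.08179 mm
δ_DE = -9550·521/(93.8·116000) = -0.4573 mm
δ = Σδ_i = -0.3173 mm.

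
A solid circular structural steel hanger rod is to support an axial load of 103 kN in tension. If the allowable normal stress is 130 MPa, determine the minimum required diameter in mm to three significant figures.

Required area A ≥ P/σ_allow = 103000/130 = 792.3 mm².
For a solid circular section, d ≥ √(4A/π) = 31.76 mm.

31.8 mm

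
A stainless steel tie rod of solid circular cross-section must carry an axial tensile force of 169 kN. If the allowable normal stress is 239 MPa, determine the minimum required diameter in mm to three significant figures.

30.0 mm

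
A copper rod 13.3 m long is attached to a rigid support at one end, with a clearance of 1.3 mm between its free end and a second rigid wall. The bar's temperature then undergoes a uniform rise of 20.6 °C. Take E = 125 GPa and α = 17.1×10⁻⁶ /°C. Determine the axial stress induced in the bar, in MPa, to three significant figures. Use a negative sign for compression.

-31.8 MPa

Free thermal expansion αLΔT = 17.1e-6 · 13300 · 20.6 = 4.685 mm.
The walls engage after the gap closes; constrained expansion = 4.685 − 1.3 = 3.385 mm.
The walls impose strain ε = −(3.385)/13300 = -2.5452e-04; σ = Eε = 125000 · -2.5452e-04 = -31.81 MPa.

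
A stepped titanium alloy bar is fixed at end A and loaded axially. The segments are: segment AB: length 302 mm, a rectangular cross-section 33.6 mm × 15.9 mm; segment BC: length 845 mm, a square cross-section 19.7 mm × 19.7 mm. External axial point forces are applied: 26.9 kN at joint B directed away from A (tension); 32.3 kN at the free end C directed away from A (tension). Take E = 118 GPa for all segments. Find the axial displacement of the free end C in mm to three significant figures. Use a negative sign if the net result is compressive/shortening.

0.880 mm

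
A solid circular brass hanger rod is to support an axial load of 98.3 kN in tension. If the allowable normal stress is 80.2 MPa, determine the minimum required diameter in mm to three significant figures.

Required area A ≥ P/σ_allow = 98300/80.2 = 1226 mm².
For a solid circular section, d ≥ √(4A/π) = 39.5 mm.

39.5 mm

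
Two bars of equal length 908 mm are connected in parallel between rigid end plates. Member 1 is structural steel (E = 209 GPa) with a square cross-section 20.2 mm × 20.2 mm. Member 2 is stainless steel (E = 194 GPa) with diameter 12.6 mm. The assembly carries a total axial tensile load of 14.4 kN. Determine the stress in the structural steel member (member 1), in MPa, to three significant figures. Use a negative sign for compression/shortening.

A_1 = 408 mm².
A_2 = 124.7 mm².
Equal strain + equilibrium ⇒ each member carries load in proportion to AE: A₁E₁ = 85280000 N, A₂E₂ = 24190000 N, ΣAE = 109500000 N.
σ₁ = P·E₁/ΣAE = 14400·209000/109500000 = 27.49 MPa.

27.5 MPa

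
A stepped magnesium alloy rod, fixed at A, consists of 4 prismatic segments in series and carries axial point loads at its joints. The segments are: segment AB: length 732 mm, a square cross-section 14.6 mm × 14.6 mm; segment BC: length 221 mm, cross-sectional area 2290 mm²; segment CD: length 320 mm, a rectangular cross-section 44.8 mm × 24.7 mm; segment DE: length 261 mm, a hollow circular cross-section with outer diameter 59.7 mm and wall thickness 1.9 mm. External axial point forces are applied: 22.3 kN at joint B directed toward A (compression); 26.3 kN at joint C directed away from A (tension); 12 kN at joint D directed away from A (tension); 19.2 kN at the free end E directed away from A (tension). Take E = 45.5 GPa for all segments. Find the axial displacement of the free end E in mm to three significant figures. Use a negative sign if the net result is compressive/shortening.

3.30 mm

Internal axial forces (sectioning from the free end, tension +): N_DE = 19.2 kN, N_CD = 31.2 kN, N_BC = 57.5 kN, N_AB = 35.2 kN.
A_AB = 213.2 mm².
A_CD = 1107 mm².
A_DE = 345 mm².
δ_AB = 35200·732/(213.2·45500) = 2.657 mm
δ_BC = 57500·221/(2290·45500) = 0.122 mm
δ_CD = 31200·320/(1107·45500) = 0.1983 mm
δ_DE = 19200·261/(345·45500) = 0.3192 mm
δ = Σδ_i = 3.296 mm.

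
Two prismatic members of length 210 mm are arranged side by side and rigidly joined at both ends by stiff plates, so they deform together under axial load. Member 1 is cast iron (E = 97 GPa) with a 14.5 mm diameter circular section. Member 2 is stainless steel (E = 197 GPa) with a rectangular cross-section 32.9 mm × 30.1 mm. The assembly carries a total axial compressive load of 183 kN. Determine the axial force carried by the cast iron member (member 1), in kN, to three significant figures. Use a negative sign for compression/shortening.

A_1 = 165.1 mm².
A_2 = 990.3 mm².
Equal strain + equilibrium ⇒ each member carries load in proportion to AE: A₁E₁ = 16020000 N, A₂E₂ = 195100000 N, ΣAE = 211100000 N.
F₁ = P·A₁E₁/ΣAE = -183000·16020000/211100000 = -13890 N.

-13.9 kN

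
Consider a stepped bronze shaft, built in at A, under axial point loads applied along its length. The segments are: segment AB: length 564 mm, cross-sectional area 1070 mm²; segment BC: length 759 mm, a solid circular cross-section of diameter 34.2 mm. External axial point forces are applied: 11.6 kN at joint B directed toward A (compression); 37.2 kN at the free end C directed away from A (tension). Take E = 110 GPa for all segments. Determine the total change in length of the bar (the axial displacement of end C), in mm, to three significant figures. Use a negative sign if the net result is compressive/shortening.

Internal axial forces (sectioning from the free end, tension +): N_BC = 37.2 kN, N_AB = 25.6 kN.
A_BC = 918.6 mm².
δ_AB = 25600·564/(1070·110000) = 0.1227 mm
δ_BC = 37200·759/(918.6·110000) = 0.2794 mm
δ = Σδ_i = 0.4021 mm.

0.402 mm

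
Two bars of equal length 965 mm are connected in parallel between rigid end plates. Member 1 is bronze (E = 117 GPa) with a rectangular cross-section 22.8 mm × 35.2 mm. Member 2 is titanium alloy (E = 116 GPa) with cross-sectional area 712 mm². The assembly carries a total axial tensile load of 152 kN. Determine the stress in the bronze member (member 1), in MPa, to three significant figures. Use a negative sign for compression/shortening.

101 MPa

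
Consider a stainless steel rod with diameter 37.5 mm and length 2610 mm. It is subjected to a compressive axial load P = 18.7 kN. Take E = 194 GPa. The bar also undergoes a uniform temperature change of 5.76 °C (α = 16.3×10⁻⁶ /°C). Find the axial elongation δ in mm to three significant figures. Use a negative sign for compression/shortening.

0.0173 mm

A = 1104 mm².
δ_mech = NL/(AE) = -18700·2610/(1104·194000) = -0.2278 mm.
δ_thermal = αLΔT = 16.3e-6·2610·5.76 = 0.245 mm.
δ = δ_mech + δ_thermal = 0.01726 mm.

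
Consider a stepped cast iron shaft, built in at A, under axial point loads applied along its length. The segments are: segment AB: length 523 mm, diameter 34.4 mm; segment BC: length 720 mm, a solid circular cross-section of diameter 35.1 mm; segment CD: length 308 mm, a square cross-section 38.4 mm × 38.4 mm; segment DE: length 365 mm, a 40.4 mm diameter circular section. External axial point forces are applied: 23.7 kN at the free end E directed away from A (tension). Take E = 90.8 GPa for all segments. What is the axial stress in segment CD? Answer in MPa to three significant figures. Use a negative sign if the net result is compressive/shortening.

16.1 MPa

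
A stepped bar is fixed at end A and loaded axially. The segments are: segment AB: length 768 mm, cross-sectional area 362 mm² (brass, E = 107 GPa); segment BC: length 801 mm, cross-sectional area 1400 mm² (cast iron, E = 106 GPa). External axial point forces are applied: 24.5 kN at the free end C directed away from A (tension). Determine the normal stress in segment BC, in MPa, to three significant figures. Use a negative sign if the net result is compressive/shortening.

17.5 MPa

Internal axial forces (sectioning from the free end, tension +): N_BC = 24.5 kN, N_AB = 24.5 kN.
σ_BC = N_BC/A_BC = 24500/1400 = 17.5 MPa.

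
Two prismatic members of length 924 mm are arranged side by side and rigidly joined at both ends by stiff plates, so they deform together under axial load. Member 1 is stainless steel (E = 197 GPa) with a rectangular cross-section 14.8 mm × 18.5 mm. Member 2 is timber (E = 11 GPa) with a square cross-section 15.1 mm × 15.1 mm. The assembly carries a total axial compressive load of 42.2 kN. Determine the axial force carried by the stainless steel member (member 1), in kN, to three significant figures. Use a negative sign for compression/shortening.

-40.3 kN

A_1 = 273.8 mm².
A_2 = 228 mm².
Equal strain + equilibrium ⇒ each member carries load in proportion to AE: A₁E₁ = 53940000 N, A₂E₂ = 2508000 N, ΣAE = 56450000 N.
F₁ = P·A₁E₁/ΣAE = -42200·53940000/56450000 = -40320 N.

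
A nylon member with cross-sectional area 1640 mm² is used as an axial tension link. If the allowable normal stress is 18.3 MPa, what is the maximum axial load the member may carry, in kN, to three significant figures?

30.0 kN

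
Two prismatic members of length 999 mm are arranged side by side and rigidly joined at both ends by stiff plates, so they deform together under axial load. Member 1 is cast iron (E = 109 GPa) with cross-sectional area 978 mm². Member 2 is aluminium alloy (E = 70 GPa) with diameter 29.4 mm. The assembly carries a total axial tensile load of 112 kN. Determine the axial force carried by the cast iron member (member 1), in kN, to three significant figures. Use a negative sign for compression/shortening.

77.5 kN

A_2 = 678.9 mm².
Equal strain + equilibrium ⇒ each member carries load in proportion to AE: A₁E₁ = 106600000 N, A₂E₂ = 47520000 N, ΣAE = 154100000 N.
F₁ = P·A₁E₁/ΣAE = 112000·106600000/154100000 = 77470 N.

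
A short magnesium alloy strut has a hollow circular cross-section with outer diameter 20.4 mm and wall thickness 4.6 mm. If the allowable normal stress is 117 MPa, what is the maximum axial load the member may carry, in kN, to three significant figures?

26.7 kN

A = 228.3 mm².
P_max = σ_allow · A = 117 · 228.3 = 26710 N = 26.71 kN.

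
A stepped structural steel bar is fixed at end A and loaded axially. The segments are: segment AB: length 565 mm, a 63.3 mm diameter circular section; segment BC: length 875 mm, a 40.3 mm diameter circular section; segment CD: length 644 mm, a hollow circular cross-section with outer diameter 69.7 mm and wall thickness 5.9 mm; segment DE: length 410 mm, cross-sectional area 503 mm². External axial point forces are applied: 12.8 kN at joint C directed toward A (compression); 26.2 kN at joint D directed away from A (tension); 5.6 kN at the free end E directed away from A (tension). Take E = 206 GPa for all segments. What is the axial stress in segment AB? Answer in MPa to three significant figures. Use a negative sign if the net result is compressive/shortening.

Internal axial forces (sectioning from the free end, tension +): N_DE = 5.6 kN, N_CD = 31.8 kN, N_BC = 19 kN, N_AB = 19 kN.
A_AB = 3147 mm².
σ_AB = N_AB/A_AB = 19000/3147 = 6.037 MPa.

6.04 MPa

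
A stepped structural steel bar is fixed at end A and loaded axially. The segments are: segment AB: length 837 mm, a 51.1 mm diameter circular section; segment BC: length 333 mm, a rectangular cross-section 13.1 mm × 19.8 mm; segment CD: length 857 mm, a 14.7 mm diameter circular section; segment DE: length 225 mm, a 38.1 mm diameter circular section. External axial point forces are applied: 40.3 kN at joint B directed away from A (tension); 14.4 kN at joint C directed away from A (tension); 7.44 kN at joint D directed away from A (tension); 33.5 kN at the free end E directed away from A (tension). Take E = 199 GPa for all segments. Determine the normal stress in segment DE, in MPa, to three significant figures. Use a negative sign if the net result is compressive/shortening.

Internal axial forces (sectioning from the free end, tension +): N_DE = 33.5 kN, N_CD = 40.94 kN, N_BC = 55.34 kN, N_AB = 95.64 kN.
A_DE = 1140 mm².
σ_DE = N_DE/A_DE = 33500/1140 = 29.38 MPa.

29.4 MPa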